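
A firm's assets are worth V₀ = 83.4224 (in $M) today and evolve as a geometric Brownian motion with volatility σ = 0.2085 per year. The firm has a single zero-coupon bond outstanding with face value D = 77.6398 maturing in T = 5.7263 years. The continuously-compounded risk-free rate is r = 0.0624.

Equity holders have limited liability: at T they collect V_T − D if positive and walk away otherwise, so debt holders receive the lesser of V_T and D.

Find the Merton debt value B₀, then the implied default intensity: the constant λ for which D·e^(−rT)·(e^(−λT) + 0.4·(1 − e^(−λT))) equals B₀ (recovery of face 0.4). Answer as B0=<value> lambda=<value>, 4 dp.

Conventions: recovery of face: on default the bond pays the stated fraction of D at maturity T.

Equity is a call on the firm's assets struck at D = 77.6398:
d₁ = [ln(V₀/D) + (r + σ²/2)T] / (σ√T)
   = [ln(83.4224/77.6398) + (0.0624 + 0.5·0.2085²)·5.7263] / (0.2085·√5.7263)
   = [0.071837 + 0.481789] / 0.498934 = 1.109616
d₂ = d₁ − σ√T = 1.109616 − 0.498934 = 0.610682
N(d₁) = 0.866418,  N(d₂) = 0.729295,  e^(−rT) = 0.699548
E₀ = V₀·N(d₁) − D·e^(−rT)·N(d₂)
   = 83.4224·0.866418 − 77.6398·0.699548·0.729295 = 32.668631
B₀ = V₀ − E₀ = 83.4224 − 32.668631 = 50.753769
e^(−λT) = (B₀·e^(rT)/D − 0.4)/(1 − 0.4) = (50.7538·1.429495/77.6398 − 0.4)/0.6 = 0.89078829
λ = −ln(0.89078829)/5.7263 = 0.020196

B0=50.7538 lambda=0.0202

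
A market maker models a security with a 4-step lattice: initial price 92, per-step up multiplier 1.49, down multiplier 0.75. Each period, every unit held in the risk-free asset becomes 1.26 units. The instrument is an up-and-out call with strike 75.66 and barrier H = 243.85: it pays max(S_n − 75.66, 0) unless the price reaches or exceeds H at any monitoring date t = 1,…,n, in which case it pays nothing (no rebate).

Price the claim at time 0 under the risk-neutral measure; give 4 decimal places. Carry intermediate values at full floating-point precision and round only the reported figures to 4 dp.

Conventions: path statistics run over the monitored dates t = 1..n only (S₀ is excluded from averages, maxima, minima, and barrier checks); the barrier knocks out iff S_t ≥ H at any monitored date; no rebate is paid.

No-arbitrage gives p* = (R−d)/(u−d) = 0.6892: enumerate every path, weight its payoff by its p*-probability, and discount by R^4.
Enumerate all 2^4 = 16 price paths (U = up ×1.49, D = down ×0.75); each path with k up-moves has probability p*^k·(1−p*)^(4−k).
DDDD: M=69.0000, payoff=0.0000, prob=0.009332
UDDD: M=137.0800, payoff=0.0000, prob=0.020693
DUDD: M=102.8100, payoff=0.0000, prob=0.020693
UUDD: M=204.2492, payoff=39.2302, prob=0.045885
DDUD: M=77.1075, payoff=0.0000, prob=0.020693
UDUD: M=153.1869, payoff=39.2302, prob=0.045885
DUUD: M=153.1869, payoff=39.2302, prob=0.045885
UUUD: M=304.3313, payoff=0.0000, prob=0.101745
DDDU: M=69.0000, payoff=0.0000, prob=0.020693
UDDU: M=137.0800, payoff=39.2302, prob=0.045885
DUDU: M=114.8902, payoff=39.2302, prob=0.045885
UUDU: M=228.2485, payoff=152.5885, prob=0.101745
DDUU: M=114.8902, payoff=39.2302, prob=0.045885
UDUU: M=228.2485, payoff=152.5885, prob=0.101745
DUUU: M=228.2485, payoff=152.5885, prob=0.101745
UUUU: M=453.4536, payoff=0.0000, prob=0.225608
Price = Σ prob·payoff / R^4 = 57.375594 / 2.520474 = 22.7638

price = 22.7638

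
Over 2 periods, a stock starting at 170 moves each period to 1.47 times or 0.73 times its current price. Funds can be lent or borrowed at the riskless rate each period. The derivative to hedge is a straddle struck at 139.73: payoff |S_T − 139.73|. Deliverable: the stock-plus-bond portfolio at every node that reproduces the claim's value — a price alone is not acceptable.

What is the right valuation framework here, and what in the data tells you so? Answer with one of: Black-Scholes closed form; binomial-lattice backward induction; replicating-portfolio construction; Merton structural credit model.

framework: replicating-portfolio construction

Key observation: the deliverable is the dynamic trading strategy on the 2-step tree (spot 170, moves 1.47 and 0.73), so the valuation must go through the node-by-node replicating-portfolio solve.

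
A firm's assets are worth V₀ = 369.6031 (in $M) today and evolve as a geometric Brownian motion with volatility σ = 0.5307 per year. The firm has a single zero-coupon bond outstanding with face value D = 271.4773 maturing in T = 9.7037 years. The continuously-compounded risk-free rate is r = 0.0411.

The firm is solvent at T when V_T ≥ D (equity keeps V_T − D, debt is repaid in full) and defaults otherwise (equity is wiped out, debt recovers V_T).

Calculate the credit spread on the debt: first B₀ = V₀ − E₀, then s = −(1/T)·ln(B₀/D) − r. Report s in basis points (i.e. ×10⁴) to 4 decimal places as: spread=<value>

spread=601.7050

With assets at 369.6031 and a single debt payment of 271.4773 at 9.7037 years:
d₁ = [ln(V₀/D) + (r + σ²/2)T] / (σ√T)
   = [ln(369.6031/271.4773) + (0.0411 + 0.5·0.5307²)·9.7037] / (0.5307·√9.7037)
   = [0.308551 + 1.765309] / 1.653171 = 1.254474
d₂ = d₁ − σ√T = 1.254474 − 1.653171 = -0.398697
N(d₁) = 0.895165,  N(d₂) = 0.345058,  e^(−rT) = 0.671110
E₀ = V₀·N(d₁) − D·e^(−rT)·N(d₂)
   = 369.6031·0.895165 − 271.4773·0.671110·0.345058 = 267.989239
B₀ = V₀ − E₀ = 369.6031 − 267.989239 = 101.613861
spread = −(1/T)·ln(B₀/D) − r = −(1/9.7037)·ln(101.613861/271.4773) − 0.0411 = 0.06017050
in basis points: 0.06017050 × 10⁴ = 601.7050 bp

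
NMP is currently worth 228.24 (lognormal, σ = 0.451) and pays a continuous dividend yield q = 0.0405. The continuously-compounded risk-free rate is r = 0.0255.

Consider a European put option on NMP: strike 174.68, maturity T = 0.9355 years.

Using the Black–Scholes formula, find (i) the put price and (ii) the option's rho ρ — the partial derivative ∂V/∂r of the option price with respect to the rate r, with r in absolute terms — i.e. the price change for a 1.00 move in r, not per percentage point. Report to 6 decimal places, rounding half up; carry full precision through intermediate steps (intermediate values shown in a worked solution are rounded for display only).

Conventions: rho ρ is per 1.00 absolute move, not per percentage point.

σ√T = 0.451·√0.9355 = 0.436213
d₁ = (ln(S/K) + (r−q+σ²/2)T) / (σ√T) = (ln(228.24/174.68) + (0.0255−0.0405+0.451²/2)·0.9355) / 0.436213 = (0.267442 + 0.081108) / 0.436213 = 0.799037
d₂ = d₁ − σ√T = 0.799037 − 0.436213 = 0.362824
e^{−rT} = 0.976427
e^{−qT} = 0.962821
N(−d₁) = 0.212134,  N(−d₂) = 0.358368
Put price V = K·e^{−rT}·N(−d₂) − S·e^{−qT}·N(−d₁) = 61.124067 − 46.617442 = 14.506625
ρ = −K·T·e^{−rT}·N(−d₂) = -57.181564

price = 14.506625
ρ = -57.181564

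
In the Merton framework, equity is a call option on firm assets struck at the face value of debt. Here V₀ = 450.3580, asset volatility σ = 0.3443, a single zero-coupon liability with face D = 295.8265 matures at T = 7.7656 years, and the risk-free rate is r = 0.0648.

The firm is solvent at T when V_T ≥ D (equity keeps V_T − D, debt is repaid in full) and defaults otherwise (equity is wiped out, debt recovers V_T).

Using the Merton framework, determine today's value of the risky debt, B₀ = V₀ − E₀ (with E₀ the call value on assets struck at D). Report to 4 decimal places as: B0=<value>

Work the structural quantities from V₀ = 450.3580 against face 295.8265:
d₁ = [ln(V₀/D) + (r + σ²/2)T] / (σ√T)
   = [ln(450.3580/295.8265) + (0.0648 + 0.5·0.3443²)·7.7656] / (0.3443·√7.7656)
   = [0.420270 + 0.963488] / 0.959455 = 1.442233
d₂ = d₁ − σ√T = 1.442233 − 0.959455 = 0.482778
N(d₁) = 0.925382,  N(d₂) = 0.685373,  e^(−rT) = 0.604586
E₀ = V₀·N(d₁) − D·e^(−rT)·N(d₂)
   = 450.3580·0.925382 − 295.8265·0.604586·0.685373 = 294.172199
B₀ = V₀ − E₀ = 450.3580 − 294.172199 = 156.185801

B0=156.1858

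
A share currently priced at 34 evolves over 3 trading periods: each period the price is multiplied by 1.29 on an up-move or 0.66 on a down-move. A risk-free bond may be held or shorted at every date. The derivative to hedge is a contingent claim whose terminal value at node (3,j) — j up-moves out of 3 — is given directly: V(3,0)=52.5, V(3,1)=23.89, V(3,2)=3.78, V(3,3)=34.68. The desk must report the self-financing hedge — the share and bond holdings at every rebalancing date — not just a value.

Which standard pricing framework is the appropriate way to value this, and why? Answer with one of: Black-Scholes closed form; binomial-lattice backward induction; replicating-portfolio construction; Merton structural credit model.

framework: replicating-portfolio construction

Key observation: what is demanded is not a single number but the (Δ, B) position at each node of the 1.29/0.66 tree starting at 34; constructing those positions is the replicating-portfolio method.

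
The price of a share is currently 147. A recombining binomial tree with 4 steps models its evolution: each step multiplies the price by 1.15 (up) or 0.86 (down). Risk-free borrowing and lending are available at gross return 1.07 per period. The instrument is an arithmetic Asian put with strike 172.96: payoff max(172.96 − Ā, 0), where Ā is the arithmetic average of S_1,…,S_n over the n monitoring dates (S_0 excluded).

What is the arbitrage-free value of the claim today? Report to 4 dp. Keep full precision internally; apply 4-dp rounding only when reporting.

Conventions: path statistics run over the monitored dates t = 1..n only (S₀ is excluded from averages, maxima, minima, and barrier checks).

Set p* = 0.7241 (from d < R < u); the path-dependent value is the discounted p*-expectation over all price paths.
Enumerate all 2^4 = 16 price paths (U = up ×1.15, D = down ×0.86); each path with k up-moves has probability p*^k·(1−p*)^(4−k).
DDDD: Ā=102.2629, payoff=70.6971, prob=0.005791
UDDD: Ā=136.7469, payoff=36.2131, prob=0.015202
DUDD: Ā=126.0894, payoff=46.8706, prob=0.015202
UUDD: Ā=168.6079, payoff=4.3521, prob=0.039905
DDUD: Ā=116.9240, payoff=56.0360, prob=0.015202
UDUD: Ā=156.3518, payoff=16.6082, prob=0.039905
DUUD: Ā=145.6943, payoff=27.2657, prob=0.039905
UUUD: Ā=194.8238, payoff=0.0000, prob=0.104750
DDDU: Ā=109.0417, payoff=63.9183, prob=0.015202
UDDU: Ā=145.8115, payoff=27.1485, prob=0.039905
DUDU: Ā=135.1540, payoff=37.8060, prob=0.039905
UUDU: Ā=180.7292, payoff=0.0000, prob=0.104750
DDUU: Ā=125.9886, payoff=46.9714, prob=0.039905
UDUU: Ā=168.4731, payoff=4.4869, prob=0.104750
DUUU: Ā=157.8156, payoff=15.1444, prob=0.104750
UUUU: Ā=211.0325, payoff=0.0000, prob=0.274970
Price = Σ prob·payoff / R^4 = 11.943210 / 1.310796 = 9.1114

price = 9.1114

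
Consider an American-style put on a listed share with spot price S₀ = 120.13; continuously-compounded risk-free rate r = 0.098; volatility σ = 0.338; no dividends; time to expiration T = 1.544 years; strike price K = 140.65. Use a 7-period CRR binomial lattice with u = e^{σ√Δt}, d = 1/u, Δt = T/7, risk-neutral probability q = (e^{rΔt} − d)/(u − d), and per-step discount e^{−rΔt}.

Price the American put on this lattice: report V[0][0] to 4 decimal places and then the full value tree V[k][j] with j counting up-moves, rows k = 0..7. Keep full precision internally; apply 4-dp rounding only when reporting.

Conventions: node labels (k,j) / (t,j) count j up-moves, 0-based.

params: Δt=0.22057 u=1.17204 d=0.85322 q=0.52894 e^(-rΔt)=0.97862
t_7 payoffs: 101.1073 86.3315 66.0344 38.1531 0.0000 0.0000 0.0000 0.0000
k=6: node(6,0) S=46.3455 payoff=94.3045 vs cont=91.2969 → 94.3045 [stop]  node(6,1) S=63.6632 payoff=76.9868 vs cont=73.9791 → 76.9868 [stop]  node(6,2) S=87.4521 payoff=53.1979 vs cont=50.1903 → 53.1979 [stop]  node(6,3) S=120.1300 payoff=20.5200 vs cont=17.5882 → 20.5200 [stop]  node(6,4) S=165.0186 payoff=0.0000 vs cont=0.0000 → 0.0000 [wait]  node(6,5) S=226.6805 payoff=0.0000 vs cont=0.0000 → 0.0000 [wait]  node(6,6) S=311.3835 payoff=0.0000 vs cont=0.0000 → 0.0000 [wait]
k=5: node(5,0) S=54.3185 payoff=86.3315 vs cont=83.3238 → 86.3315 [stop]  node(5,1) S=74.6156 payoff=66.0344 vs cont=63.0268 → 66.0344 [stop]  node(5,2) S=102.4969 payoff=38.1531 vs cont=35.1454 → 38.1531 [stop]  node(5,3) S=140.7966 payoff=0.0000 vs cont=9.4595 → 9.4595 [wait]  node(5,4) S=193.4076 payoff=0.0000 vs cont=0.0000 → 0.0000 [wait]  node(5,5) S=265.6776 payoff=0.0000 vs cont=0.0000 → 0.0000 [wait]
k=4: node(4,0) S=63.6632 payoff=76.9868 vs cont=73.9791 → 76.9868 [stop]  node(4,1) S=87.4521 payoff=53.1979 vs cont=50.1903 → 53.1979 [stop]  node(4,2) S=120.1300 payoff=20.5200 vs cont=22.4847 → 22.4847 [wait]  node(4,3) S=165.0186 payoff=0.0000 vs cont=4.3608 → 4.3608 [wait]  node(4,4) S=226.6805 payoff=0.0000 vs cont=0.0000 → 0.0000 [wait]
k=3: node(3,0) S=74.6156 payoff=66.0344 vs cont=63.0268 → 66.0344 [stop]  node(3,1) S=102.4969 payoff=38.1531 vs cont=36.1624 → 38.1531 [stop]  node(3,2) S=140.7966 payoff=0.0000 vs cont=12.6225 → 12.6225 [wait]  node(3,3) S=193.4076 payoff=0.0000 vs cont=2.0103 → 2.0103 [wait]
k=2: node(2,0) S=87.4521 payoff=53.1979 vs cont=50.1903 → 53.1979 [stop]  node(2,1) S=120.1300 payoff=20.5200 vs cont=24.1219 → 24.1219 [wait]  node(2,2) S=165.0186 payoff=0.0000 vs cont=6.8594 → 6.8594 [wait]
k=1: node(1,0) S=102.4969 payoff=38.1531 vs cont=37.0099 → 38.1531 [stop]  node(1,1) S=140.7966 payoff=0.0000 vs cont=14.6706 → 14.6706 [wait]
k=0: node(0,0) S=120.1300 payoff=20.5200 vs cont=25.1821 → 25.1821 [wait]

price = 25.1821
tree:
25.1821
38.1531 14.6706
53.1979 24.1219 6.8594
66.0344 38.1531 12.6225 2.0103
76.9868 53.1979 22.4847 4.3608 0.0000
86.3315 66.0344 38.1531 9.4595 0.0000 0.0000
94.3045 76.9868 53.1979 20.5200 0.0000 0.0000 0.0000
101.1073 86.3315 66.0344 38.1531 0.0000 0.0000 0.0000 0.0000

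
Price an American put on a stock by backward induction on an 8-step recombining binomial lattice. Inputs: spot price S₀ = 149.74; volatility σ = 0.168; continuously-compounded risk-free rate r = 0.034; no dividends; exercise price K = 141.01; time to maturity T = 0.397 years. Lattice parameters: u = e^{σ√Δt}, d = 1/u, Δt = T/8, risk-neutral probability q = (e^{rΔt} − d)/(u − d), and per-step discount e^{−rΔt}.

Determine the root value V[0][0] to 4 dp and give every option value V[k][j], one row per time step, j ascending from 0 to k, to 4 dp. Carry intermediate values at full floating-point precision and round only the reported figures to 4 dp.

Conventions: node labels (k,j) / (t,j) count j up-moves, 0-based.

params: Δt=0.04963 u=1.03813 d=0.96327 q=0.51320 e^(-rΔt)=0.99831
t_8 payoffs: 30.0131 21.3862 12.0888 2.0688 0.0000 0.0000 0.0000 0.0000 0.0000
k=7: node(7,0) S=115.2296 payoff=25.7804 vs cont=25.5427 → 25.7804 [stop]  node(7,1) S=124.1855 payoff=16.8245 vs cont=16.5868 → 16.8245 [stop]  node(7,2) S=133.8375 payoff=7.1725 vs cont=6.9348 → 7.1725 [stop]  node(7,3) S=144.2396 payoff=0.0000 vs cont=1.0054 → 1.0054 [wait]  node(7,4) S=155.4502 payoff=0.0000 vs cont=0.0000 → 0.0000 [wait]  node(7,5) S=167.5321 payoff=0.0000 vs cont=0.0000 → 0.0000 [wait]  node(7,6) S=180.5530 payoff=0.0000 vs cont=0.0000 → 0.0000 [wait]  node(7,7) S=194.5860 payoff=0.0000 vs cont=0.0000 → 0.0000 [wait]
k=6: node(6,0) S=119.6238 payoff=21.3862 vs cont=21.1485 → 21.3862 [stop]  node(6,1) S=128.9212 payoff=12.0888 vs cont=11.8511 → 12.0888 [stop]  node(6,2) S=138.9412 payoff=2.0688 vs cont=4.0008 → 4.0008 [wait]  node(6,3) S=149.7400 payoff=0.0000 vs cont=0.4886 → 0.4886 [wait]  node(6,4) S=161.3781 payoff=0.0000 vs cont=0.0000 → 0.0000 [wait]  node(6,5) S=173.9207 payoff=0.0000 vs cont=0.0000 → 0.0000 [wait]  node(6,6) S=187.4382 payoff=0.0000 vs cont=0.0000 → 0.0000 [wait]
k=5: node(5,0) S=124.1855 payoff=16.8245 vs cont=16.5868 → 16.8245 [stop]  node(5,1) S=133.8375 payoff=7.1725 vs cont=7.9247 → 7.9247 [wait]  node(5,2) S=144.2396 payoff=0.0000 vs cont=2.1946 → 2.1946 [wait]  node(5,3) S=155.4502 payoff=0.0000 vs cont=0.2374 → 0.2374 [wait]  node(5,4) S=167.5321 payoff=0.0000 vs cont=0.0000 → 0.0000 [wait]  node(5,5) S=180.5530 payoff=0.0000 vs cont=0.0000 → 0.0000 [wait]
k=4: node(4,0) S=128.9212 payoff=12.0888 vs cont=12.2364 → 12.2364 [wait]  node(4,1) S=138.9412 payoff=2.0688 vs cont=4.9756 → 4.9756 [wait]  node(4,2) S=149.7400 payoff=0.0000 vs cont=1.1882 → 1.1882 [wait]  node(4,3) S=161.3781 payoff=0.0000 vs cont=0.1154 → 0.1154 [wait]  node(4,4) S=173.9207 payoff=0.0000 vs cont=0.0000 → 0.0000 [wait]
k=3: node(3,0) S=133.8375 payoff=7.1725 vs cont=8.4958 → 8.4958 [wait]  node(3,1) S=144.2396 payoff=0.0000 vs cont=3.0268 → 3.0268 [wait]  node(3,2) S=155.4502 payoff=0.0000 vs cont=0.6366 → 0.6366 [wait]  node(3,3) S=167.5321 payoff=0.0000 vs cont=0.0561 → 0.0561 [wait]
k=2: node(2,0) S=138.9412 payoff=2.0688 vs cont=5.6795 → 5.6795 [wait]  node(2,1) S=149.7400 payoff=0.0000 vs cont=1.7971 → 1.7971 [wait]  node(2,2) S=161.3781 payoff=0.0000 vs cont=0.3381 → 0.3381 [wait]
k=1: node(1,0) S=144.2396 payoff=0.0000 vs cont=3.6808 → 3.6808 [wait]  node(1,1) S=155.4502 payoff=0.0000 vs cont=1.0466 → 1.0466 [wait]
k=0: node(0,0) S=149.7400 payoff=0.0000 vs cont=2.3250 → 2.3250 [wait]

price = 2.3250
tree:
2.3250
3.6808 1.0466
5.6795 1.7971 0.3381
8.4958 3.0268 0.6366 0.0561
12.2364 4.9756 1.1882 0.1154 0.0000
16.8245 7.9247 2.1946 0.2374 0.0000 0.0000
21.3862 12.0888 4.0008 0.4886 0.0000 0.0000 0.0000
25.7804 16.8245 7.1725 1.0054 0.0000 0.0000 0.0000 0.0000
30.0131 21.3862 12.0888 2.0688 0.0000 0.0000 0.0000 0.0000 0.0000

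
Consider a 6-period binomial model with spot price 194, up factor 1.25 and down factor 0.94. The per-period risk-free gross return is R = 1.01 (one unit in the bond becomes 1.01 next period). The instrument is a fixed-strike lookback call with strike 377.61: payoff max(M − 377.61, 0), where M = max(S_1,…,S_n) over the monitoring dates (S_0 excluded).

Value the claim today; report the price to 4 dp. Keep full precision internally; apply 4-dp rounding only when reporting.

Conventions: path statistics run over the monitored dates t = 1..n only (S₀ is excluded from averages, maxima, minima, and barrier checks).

With p* = (R−d)/(u−d) = 0.2258, sum probability × payoff across the paths and divide by R^6.
Enumerate all 2^6 = 64 price paths (U = up ×1.25, D = down ×0.94); each path with k up-moves has probability p*^k·(1−p*)^(6−k).
DDDDDD: M=182.3600, payoff=0.0000, prob=0.215326
UDDDDD: M=242.5000, payoff=0.0000, prob=0.062804
DUDDDD: M=227.9500, payoff=0.0000, prob=0.062804
UUDDDD: M=303.1250, payoff=0.0000, prob=0.018318
DDUDDD: M=214.2730, payoff=0.0000, prob=0.062804
UDUDDD: M=284.9375, payoff=0.0000, prob=0.018318
DUUDDD: M=284.9375, payoff=0.0000, prob=0.018318
UUUDDD: M=378.9062, payoff=1.2962, prob=0.005343
DDDUDD: M=201.4166, payoff=0.0000, prob=0.062804
UDDUDD: M=267.8413, payoff=0.0000, prob=0.018318
DUDUDD: M=267.8413, payoff=0.0000, prob=0.018318
UUDUDD: M=356.1719, payoff=0.0000, prob=0.005343
DDUUDD: M=267.8413, payoff=0.0000, prob=0.018318
UDUUDD: M=356.1719, payoff=0.0000, prob=0.005343
DUUUDD: M=356.1719, payoff=0.0000, prob=0.005343
UUUUDD: M=473.6328, payoff=96.0228, prob=0.001558
DDDDUD: M=189.3316, payoff=0.0000, prob=0.062804
UDDDUD: M=251.7708, payoff=0.0000, prob=0.018318
DUDDUD: M=251.7708, payoff=0.0000, prob=0.018318
UUDDUD: M=334.8016, payoff=0.0000, prob=0.005343
DDUDUD: M=251.7708, payoff=0.0000, prob=0.018318
UDUDUD: M=334.8016, payoff=0.0000, prob=0.005343
DUUDUD: M=334.8016, payoff=0.0000, prob=0.005343
UUUDUD: M=445.2148, payoff=67.6048, prob=0.001558
DDDUUD: M=251.7708, payoff=0.0000, prob=0.018318
UDDUUD: M=334.8016, payoff=0.0000, prob=0.005343
DUDUUD: M=334.8016, payoff=0.0000, prob=0.005343
UUDUUD: M=445.2148, payoff=67.6048, prob=0.001558
DDUUUD: M=334.8016, payoff=0.0000, prob=0.005343
UDUUUD: M=445.2148, payoff=67.6048, prob=0.001558
DUUUUD: M=445.2148, payoff=67.6048, prob=0.001558
UUUUUD: M=592.0410, payoff=214.4310, prob=0.000454
DDDDDU: M=182.3600, payoff=0.0000, prob=0.062804
UDDDDU: M=242.5000, payoff=0.0000, prob=0.018318
DUDDDU: M=236.6645, payoff=0.0000, prob=0.018318
UUDDDU: M=314.7135, payoff=0.0000, prob=0.005343
DDUDDU: M=236.6645, payoff=0.0000, prob=0.018318
UDUDDU: M=314.7135, payoff=0.0000, prob=0.005343
DUUDDU: M=314.7135, payoff=0.0000, prob=0.005343
UUUDDU: M=418.5020, payoff=40.8920, prob=0.001558
DDDUDU: M=236.6645, payoff=0.0000, prob=0.018318
UDDUDU: M=314.7135, payoff=0.0000, prob=0.005343
DUDUDU: M=314.7135, payoff=0.0000, prob=0.005343
UUDUDU: M=418.5020, payoff=40.8920, prob=0.001558
DDUUDU: M=314.7135, payoff=0.0000, prob=0.005343
UDUUDU: M=418.5020, payoff=40.8920, prob=0.001558
DUUUDU: M=418.5020, payoff=40.8920, prob=0.001558
UUUUDU: M=556.5186, payoff=178.9086, prob=0.000454
DDDDUU: M=236.6645, payoff=0.0000, prob=0.018318
UDDDUU: M=314.7135, payoff=0.0000, prob=0.005343
DUDDUU: M=314.7135, payoff=0.0000, prob=0.005343
UUDDUU: M=418.5020, payoff=40.8920, prob=0.001558
DDUDUU: M=314.7135, payoff=0.0000, prob=0.005343
UDUDUU: M=418.5020, payoff=40.8920, prob=0.001558
DUUDUU: M=418.5020, payoff=40.8920, prob=0.001558
UUUDUU: M=556.5186, payoff=178.9086, prob=0.000454
DDDUUU: M=314.7135, payoff=0.0000, prob=0.005343
UDDUUU: M=418.5020, payoff=40.8920, prob=0.001558
DUDUUU: M=418.5020, payoff=40.8920, prob=0.001558
UUDUUU: M=556.5186, payoff=178.9086, prob=0.000454
DDUUUU: M=418.5020, payoff=40.8920, prob=0.001558
UDUUUU: M=556.5186, payoff=178.9086, prob=0.000454
DUUUUU: M=556.5186, payoff=178.9086, prob=0.000454
UUUUUU: M=740.0513, payoff=362.4413, prob=0.000133
Price = Σ prob·payoff / R^6 = 1.767225 / 1.061520 = 1.6648

price = 1.6648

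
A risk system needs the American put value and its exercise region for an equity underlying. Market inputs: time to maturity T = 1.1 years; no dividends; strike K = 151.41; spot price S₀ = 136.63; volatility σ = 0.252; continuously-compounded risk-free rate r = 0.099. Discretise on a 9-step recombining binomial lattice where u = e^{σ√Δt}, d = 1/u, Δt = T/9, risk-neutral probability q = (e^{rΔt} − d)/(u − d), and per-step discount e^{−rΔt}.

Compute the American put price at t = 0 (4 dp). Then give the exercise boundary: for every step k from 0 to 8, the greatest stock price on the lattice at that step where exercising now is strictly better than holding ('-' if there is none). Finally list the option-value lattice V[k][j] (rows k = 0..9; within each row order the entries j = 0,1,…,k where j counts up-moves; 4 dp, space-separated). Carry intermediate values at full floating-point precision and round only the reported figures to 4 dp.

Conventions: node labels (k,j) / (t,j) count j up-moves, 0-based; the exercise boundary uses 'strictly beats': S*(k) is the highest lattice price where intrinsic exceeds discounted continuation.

price = 17.6510
boundary = - 125.1079 114.5575 125.1079 114.5575 125.1079 114.5575 125.1079 136.6300
tree:
17.6510
26.3021 10.8792
36.8525 17.1932 5.8921
46.5132 26.3021 10.0319 2.5947
55.3592 36.8525 16.5567 4.8514 0.7836
63.4593 46.5132 26.3021 8.8541 1.6444 0.0881
70.8762 55.3592 36.8525 15.6338 3.4362 0.1969 0.0000
77.6677 63.4593 46.5132 26.3021 7.1463 0.4400 0.0000 0.0000
83.8864 70.8762 55.3592 36.8525 14.7800 0.9832 0.0000 0.0000 0.0000
89.5807 77.6677 63.4593 46.5132 26.3021 2.1968 0.0000 0.0000 0.0000 0.0000

Δt=0.12222  u=1.09210  d=0.91567  q=0.54699  discount=0.98797
step 9 (expiry): payoffs max(K−S,0) = 89.5807 77.6677 63.4593 46.5132 26.3021 2.1968 0.0000 0.0000 0.0000 0.0000
step 8: (k=8,j=0): S=67.5236, K−S=83.8864, hold=82.0654 ⇒ V=83.8864 exercise | (k=8,j=1): S=80.5338, K−S=70.8762, hold=69.0552 ⇒ V=70.8762 exercise | (k=8,j=2): S=96.0508, K−S=55.3592, hold=53.5382 ⇒ V=55.3592 exercise | (k=8,j=3): S=114.5575, K−S=36.8525, hold=35.0315 ⇒ V=36.8525 exercise | (k=8,j=4): S=136.6300, K−S=14.7800, hold=12.9590 ⇒ V=14.7800 exercise | (k=8,j=5): S=162.9554, K−S=0.0000, hold=0.9832 ⇒ V=0.9832 continue | (k=8,j=6): S=194.3530, K−S=0.0000, hold=0.0000 ⇒ V=0.0000 continue | (k=8,j=7): S=231.8003, K−S=0.0000, hold=0.0000 ⇒ V=0.0000 continue | (k=8,j=8): S=276.4627, K−S=0.0000, hold=0.0000 ⇒ V=0.0000 continue  boundary S*=136.6300
step 7: (k=7,j=0): S=73.7423, K−S=77.6677, hold=75.8467 ⇒ V=77.6677 exercise | (k=7,j=1): S=87.9507, K−S=63.4593, hold=61.6382 ⇒ V=63.4593 exercise | (k=7,j=2): S=104.8968, K−S=46.5132, hold=44.6922 ⇒ V=46.5132 exercise | (k=7,j=3): S=125.1079, K−S=26.3021, hold=24.4811 ⇒ V=26.3021 exercise | (k=7,j=4): S=149.2132, K−S=2.1968, hold=7.1463 ⇒ V=7.1463 continue | (k=7,j=5): S=177.9631, K−S=0.0000, hold=0.4400 ⇒ V=0.4400 continue | (k=7,j=6): S=212.2524, K−S=0.0000, hold=0.0000 ⇒ V=0.0000 continue | (k=7,j=7): S=253.1485, K−S=0.0000, hold=0.0000 ⇒ V=0.0000 continue  boundary S*=125.1079
step 6: (k=6,j=0): S=80.5338, K−S=70.8762, hold=69.0552 ⇒ V=70.8762 exercise | (k=6,j=1): S=96.0508, K−S=55.3592, hold=53.5382 ⇒ V=55.3592 exercise | (k=6,j=2): S=114.5575, K−S=36.8525, hold=35.0315 ⇒ V=36.8525 exercise | (k=6,j=3): S=136.6300, K−S=14.7800, hold=15.6338 ⇒ V=15.6338 continue | (k=6,j=4): S=162.9554, K−S=0.0000, hold=3.4362 ⇒ V=3.4362 continue | (k=6,j=5): S=194.3530, K−S=0.0000, hold=0.1969 ⇒ V=0.1969 continue | (k=6,j=6): S=231.8003, K−S=0.0000, hold=0.0000 ⇒ V=0.0000 continue  boundary S*=114.5575
step 5: (k=5,j=0): S=87.9507, K−S=63.4593, hold=61.6382 ⇒ V=63.4593 exercise | (k=5,j=1): S=104.8968, K−S=46.5132, hold=44.6922 ⇒ V=46.5132 exercise | (k=5,j=2): S=125.1079, K−S=26.3021, hold=24.9425 ⇒ V=26.3021 exercise | (k=5,j=3): S=149.2132, K−S=2.1968, hold=8.8541 ⇒ V=8.8541 continue | (k=5,j=4): S=177.9631, K−S=0.0000, hold=1.6444 ⇒ V=1.6444 continue | (k=5,j=5): S=212.2524, K−S=0.0000, hold=0.0881 ⇒ V=0.0881 continue  boundary S*=125.1079
step 4: (k=4,j=0): S=96.0508, K−S=55.3592, hold=53.5382 ⇒ V=55.3592 exercise | (k=4,j=1): S=114.5575, K−S=36.8525, hold=35.0315 ⇒ V=36.8525 exercise | (k=4,j=2): S=136.6300, K−S=14.7800, hold=16.5567 ⇒ V=16.5567 continue | (k=4,j=3): S=162.9554, K−S=0.0000, hold=4.8514 ⇒ V=4.8514 continue | (k=4,j=4): S=194.3530, K−S=0.0000, hold=0.7836 ⇒ V=0.7836 continue  boundary S*=114.5575
step 3: (k=3,j=0): S=104.8968, K−S=46.5132, hold=44.6922 ⇒ V=46.5132 exercise | (k=3,j=1): S=125.1079, K−S=26.3021, hold=25.4412 ⇒ V=26.3021 exercise | (k=3,j=2): S=149.2132, K−S=2.1968, hold=10.0319 ⇒ V=10.0319 continue | (k=3,j=3): S=177.9631, K−S=0.0000, hold=2.5947 ⇒ V=2.5947 continue  boundary S*=125.1079
step 2: (k=2,j=0): S=114.5575, K−S=36.8525, hold=35.0315 ⇒ V=36.8525 exercise | (k=2,j=1): S=136.6300, K−S=14.7800, hold=17.1932 ⇒ V=17.1932 continue | (k=2,j=2): S=162.9554, K−S=0.0000, hold=5.8921 ⇒ V=5.8921 continue  boundary S*=114.5575
step 1: (k=1,j=0): S=125.1079, K−S=26.3021, hold=25.7852 ⇒ V=26.3021 exercise | (k=1,j=1): S=149.2132, K−S=2.1968, hold=10.8792 ⇒ V=10.8792 continue  boundary S*=125.1079
step 0: (k=0,j=0): S=136.6300, K−S=14.7800, hold=17.6510 ⇒ V=17.6510 continue  boundary S*=-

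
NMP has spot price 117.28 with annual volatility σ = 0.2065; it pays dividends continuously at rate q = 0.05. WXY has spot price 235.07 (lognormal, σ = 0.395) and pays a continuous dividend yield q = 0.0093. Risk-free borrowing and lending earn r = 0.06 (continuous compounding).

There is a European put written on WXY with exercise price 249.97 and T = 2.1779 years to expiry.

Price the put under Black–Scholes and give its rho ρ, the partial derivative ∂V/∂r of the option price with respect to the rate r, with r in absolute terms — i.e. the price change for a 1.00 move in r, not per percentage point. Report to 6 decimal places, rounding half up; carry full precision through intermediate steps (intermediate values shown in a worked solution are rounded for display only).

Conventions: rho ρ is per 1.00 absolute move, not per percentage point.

price = 46.232859
ρ = -278.119598

σ√T = 0.395·√2.1779 = 0.582930
d₁ = (ln(S/K) + (r−q+σ²/2)T) / (σ√T) = (ln(235.07/249.97) + (0.06−0.0093+0.395²/2)·2.1779) / 0.582930 = (-0.061458 + 0.280323) / 0.582930 = 0.375458
d₂ = d₁ − σ√T = 0.375458 − 0.582930 = -0.207472
e^{−rT} = 0.877504
e^{−qT} = 0.979949
N(−d₁) = 0.353660,  N(−d₂) = 0.582179
Put price V = K·e^{−rT}·N(−d₂) − S·e^{−qT}·N(−d₁) = 127.700812 − 81.467953 = 46.232859
ρ = −K·T·e^{−rT}·N(−d₂) = -278.119598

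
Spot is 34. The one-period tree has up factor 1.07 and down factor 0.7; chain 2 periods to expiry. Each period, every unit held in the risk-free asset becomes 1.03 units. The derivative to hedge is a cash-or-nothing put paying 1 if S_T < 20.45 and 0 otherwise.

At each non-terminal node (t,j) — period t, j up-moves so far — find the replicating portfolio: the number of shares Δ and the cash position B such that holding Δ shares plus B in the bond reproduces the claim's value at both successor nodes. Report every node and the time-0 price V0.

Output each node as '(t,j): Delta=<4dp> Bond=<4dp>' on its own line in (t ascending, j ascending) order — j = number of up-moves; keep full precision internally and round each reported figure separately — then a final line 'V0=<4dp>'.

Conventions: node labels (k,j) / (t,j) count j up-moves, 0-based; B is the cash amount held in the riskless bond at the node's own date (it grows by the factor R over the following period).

(0,0): Delta=-0.0083 Bond=0.2947
(1,0): Delta=-0.1136 Bond=2.8077
(1,1): Delta=0.0000 Bond=0.0000
V0=0.0110

Since d<R<u, set p* = (R−d)/(u−d) = 0.8919; price each node as the discounted p*-expectation of its children.
Expiry values: V(2,0)=1.0000, V(2,1)=0.0000, V(2,2)=0.0000
  t=1,j=0: stock 23.8000 → up 25.4660 (V=0.0000), down 16.6600 (V=1.0000). Price 0.1050; hedge Δ=-0.1136, bond B=2.8077.
  t=1,j=1: stock 36.3800 → up 38.9266 (V=0.0000), down 25.4660 (V=0.0000). Price 0.0000; hedge Δ=0.0000, bond B=0.0000.
  t=0,j=0: stock 34.0000 → up 36.3800 (V=0.0000), down 23.8000 (V=0.1050). Price 0.0110; hedge Δ=-0.0083, bond B=0.2947.
Check: Δ(0,0)·S0 + B(0,0) = 0.0110 = V0.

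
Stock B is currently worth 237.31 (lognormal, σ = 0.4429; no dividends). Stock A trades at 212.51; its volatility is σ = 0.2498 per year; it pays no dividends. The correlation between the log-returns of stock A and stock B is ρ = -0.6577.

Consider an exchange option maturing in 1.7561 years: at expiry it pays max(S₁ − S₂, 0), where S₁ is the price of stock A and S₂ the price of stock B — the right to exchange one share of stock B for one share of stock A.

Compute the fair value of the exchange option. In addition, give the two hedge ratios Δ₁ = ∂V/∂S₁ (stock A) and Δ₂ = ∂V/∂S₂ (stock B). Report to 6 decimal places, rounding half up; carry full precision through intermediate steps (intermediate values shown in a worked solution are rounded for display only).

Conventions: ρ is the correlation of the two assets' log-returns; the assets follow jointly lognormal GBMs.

exchange price = 61.600151
Δ1 = 0.614156
Δ2 = -0.290397

σ_eff = √(σ₁² + σ₂² − 2ρσ₁σ₂) = √(0.2498² + 0.4429² − 2·-0.6577·0.2498·0.4429) = 0.635682
d₁ = (ln(S₁/S₂) + (q₂ − q₁ + σ_eff²/2)T) / (σ_eff√T) = (ln(212.51/237.31) + (0.0 − 0.0 + 0.202046)·1.7561) / 0.842393 = 0.290167
d₂ = d₁ − σ_eff√T = 0.290167 − 0.842393 = -0.552226
N(d₁) = 0.614156,  N(d₂) = 0.290397
V = S₁·e^{−q₁T}·N(d₁) − S₂·e^{−q₂T}·N(d₂) = 130.514225 − 68.914075 = 61.600151
Key observation: the rate r is irrelevant here: denominating values in stock B turns the exchange into a ratio option on S₁/S₂, and discounting at r drops out.
Δ₁ = e^{−q₁T}·N(d₁) = 0.614156;  Δ₂ = −e^{−q₂T}·N(d₂) = -0.290397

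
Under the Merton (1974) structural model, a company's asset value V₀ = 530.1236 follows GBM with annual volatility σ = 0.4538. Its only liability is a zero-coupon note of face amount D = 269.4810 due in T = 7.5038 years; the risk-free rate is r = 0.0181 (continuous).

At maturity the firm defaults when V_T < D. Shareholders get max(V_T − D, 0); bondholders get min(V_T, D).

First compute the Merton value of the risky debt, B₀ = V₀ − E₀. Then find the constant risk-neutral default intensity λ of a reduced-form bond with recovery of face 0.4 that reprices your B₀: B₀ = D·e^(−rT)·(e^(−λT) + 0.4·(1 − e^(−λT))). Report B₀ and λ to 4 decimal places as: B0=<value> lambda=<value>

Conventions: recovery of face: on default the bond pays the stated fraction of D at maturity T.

B0=174.2467 lambda=0.0754

Apply the equity-as-call identities (strike 269.4810, horizon 7.5038 years):
d₁ = [ln(V₀/D) + (r + σ²/2)T] / (σ√T)
   = [ln(530.1236/269.4810) + (0.0181 + 0.5·0.4538²)·7.5038] / (0.4538·√7.5038)
   = [0.676612 + 0.908464] / 1.243097 = 1.275103
d₂ = d₁ − σ√T = 1.275103 − 1.243097 = 0.032005
N(d₁) = 0.898864,  N(d₂) = 0.512766,  e^(−rT) = 0.873001
E₀ = V₀·N(d₁) − D·e^(−rT)·N(d₂)
   = 530.1236·0.898864 − 269.4810·0.873001·0.512766 = 355.876891
B₀ = V₀ − E₀ = 530.1236 − 355.876891 = 174.246709
e^(−λT) = (B₀·e^(rT)/D − 0.4)/(1 − 0.4) = (174.2467·1.145474/269.4810 − 0.4)/0.6 = 0.56777482
λ = −ln(0.56777482)/7.5038 = 0.075432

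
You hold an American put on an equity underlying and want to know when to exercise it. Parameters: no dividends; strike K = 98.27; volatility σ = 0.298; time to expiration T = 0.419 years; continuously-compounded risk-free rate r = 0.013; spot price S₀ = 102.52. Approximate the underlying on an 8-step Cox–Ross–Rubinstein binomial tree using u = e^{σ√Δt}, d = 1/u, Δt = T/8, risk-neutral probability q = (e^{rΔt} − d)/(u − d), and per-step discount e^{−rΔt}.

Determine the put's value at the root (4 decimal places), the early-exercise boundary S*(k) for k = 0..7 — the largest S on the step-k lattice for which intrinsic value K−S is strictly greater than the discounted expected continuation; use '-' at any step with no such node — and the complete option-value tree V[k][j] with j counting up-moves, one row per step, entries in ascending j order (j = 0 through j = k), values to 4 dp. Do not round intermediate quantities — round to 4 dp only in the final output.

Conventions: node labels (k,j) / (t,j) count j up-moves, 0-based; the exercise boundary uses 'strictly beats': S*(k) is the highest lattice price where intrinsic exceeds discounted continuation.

price = 5.7178
boundary = - - - - - 72.8981 78.0431 83.5513
tree:
5.7178
8.2462 3.0724
11.5477 4.7931 1.2710
15.6288 7.2812 2.1888 0.3095
20.3440 10.7024 3.7012 0.6048 0.0000
25.3719 15.0960 6.1067 1.1820 0.0000 0.0000
30.1777 20.2269 9.7328 2.3099 0.0000 0.0000 0.0000
34.6667 25.3719 14.7187 4.5142 0.0000 0.0000 0.0000 0.0000
38.8598 30.1777 20.2269 8.8218 0.0000 0.0000 0.0000 0.0000 0.0000

Δt=0.05237, u=1.07058, d=0.93407, q=0.48795, disc=e^(-rΔt)=0.99932
k=8 terminal: V=max(K-S,0) → 38.8598 30.1777 20.2269 8.8218 0.0000 0.0000 0.0000 0.0000 0.0000
k=7: j=0 S=63.6033 intr=34.6667 cont=34.5999 V=34.6667[EX]; j=1 S=72.8981 intr=25.3719 cont=25.3050 V=25.3719[EX]; j=2 S=83.5513 intr=14.7187 cont=14.6518 V=14.7187[EX]; j=3 S=95.7613 intr=2.5087 cont=4.5142 V=4.5142[hold]; j=4 S=109.7557 intr=0.0000 cont=0.0000 V=0.0000[hold]; j=5 S=125.7952 intr=0.0000 cont=0.0000 V=0.0000[hold]; j=6 S=144.1786 intr=0.0000 cont=0.0000 V=0.0000[hold]; j=7 S=165.2486 intr=0.0000 cont=0.0000 V=0.0000[hold]  S*(7)=83.5513
k=6: j=0 S=68.0923 intr=30.1777 cont=30.1108 V=30.1777[EX]; j=1 S=78.0431 intr=20.2269 cont=20.1600 V=20.2269[EX]; j=2 S=89.4482 intr=8.8218 cont=9.7328 V=9.7328[hold]; j=3 S=102.5200 intr=0.0000 cont=2.3099 V=2.3099[hold]; j=4 S=117.5021 intr=0.0000 cont=0.0000 V=0.0000[hold]; j=5 S=134.6736 intr=0.0000 cont=0.0000 V=0.0000[hold]; j=6 S=154.3545 intr=0.0000 cont=0.0000 V=0.0000[hold]  S*(6)=78.0431
k=5: j=0 S=72.8981 intr=25.3719 cont=25.3050 V=25.3719[EX]; j=1 S=83.5513 intr=14.7187 cont=15.0960 V=15.0960[hold]; j=2 S=95.7613 intr=2.5087 cont=6.1067 V=6.1067[hold]; j=3 S=109.7557 intr=0.0000 cont=1.1820 V=1.1820[hold]; j=4 S=125.7952 intr=0.0000 cont=0.0000 V=0.0000[hold]; j=5 S=144.1786 intr=0.0000 cont=0.0000 V=0.0000[hold]  S*(5)=72.8981
k=4: j=0 S=78.0431 intr=20.2269 cont=20.3440 V=20.3440[hold]; j=1 S=89.4482 intr=8.8218 cont=10.7024 V=10.7024[hold]; j=2 S=102.5200 intr=0.0000 cont=3.7012 V=3.7012[hold]; j=3 S=117.5021 intr=0.0000 cont=0.6048 V=0.6048[hold]; j=4 S=134.6736 intr=0.0000 cont=0.0000 V=0.0000[hold]  S*(4)=-
k=3: j=0 S=83.5513 intr=14.7187 cont=15.6288 V=15.6288[hold]; j=1 S=95.7613 intr=2.5087 cont=7.2812 V=7.2812[hold]; j=2 S=109.7557 intr=0.0000 cont=2.1888 V=2.1888[hold]; j=3 S=125.7952 intr=0.0000 cont=0.3095 V=0.3095[hold]  S*(3)=-
k=2: j=0 S=89.4482 intr=8.8218 cont=11.5477 V=11.5477[hold]; j=1 S=102.5200 intr=0.0000 cont=4.7931 V=4.7931[hold]; j=2 S=117.5021 intr=0.0000 cont=1.2710 V=1.2710[hold]  S*(2)=-
k=1: j=0 S=95.7613 intr=2.5087 cont=8.2462 V=8.2462[hold]; j=1 S=109.7557 intr=0.0000 cont=3.0724 V=3.0724[hold]  S*(1)=-
k=0: j=0 S=102.5200 intr=0.0000 cont=5.7178 V=5.7178[hold]  S*(0)=-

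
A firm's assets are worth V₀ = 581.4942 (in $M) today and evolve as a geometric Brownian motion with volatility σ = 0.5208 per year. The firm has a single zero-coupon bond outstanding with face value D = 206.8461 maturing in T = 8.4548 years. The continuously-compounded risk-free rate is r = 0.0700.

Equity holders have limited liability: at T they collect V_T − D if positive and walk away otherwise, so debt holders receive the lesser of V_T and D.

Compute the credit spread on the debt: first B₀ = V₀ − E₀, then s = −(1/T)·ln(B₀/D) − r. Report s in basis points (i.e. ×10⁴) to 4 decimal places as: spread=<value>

Apply the equity-as-call identities (strike 206.8461, horizon 8.4548 years):
d₁ = [ln(V₀/D) + (r + σ²/2)T] / (σ√T)
   = [ln(581.4942/206.8461) + (0.0700 + 0.5·0.5208²)·8.4548] / (0.5208·√8.4548)
   = [1.033626 + 1.738445] / 1.514337 = 1.830550
d₂ = d₁ − σ√T = 1.830550 − 1.514337 = 0.316213
N(d₁) = 0.966416,  N(d₂) = 0.624080,  e^(−rT) = 0.553310
E₀ = V₀·N(d₁) − D·e^(−rT)·N(d₂)
   = 581.4942·0.966416 − 206.8461·0.553310·0.624080 = 490.539413
B₀ = V₀ − E₀ = 581.4942 − 490.539413 = 90.954787
spread = −(1/T)·ln(B₀/D) − r = −(1/8.4548)·ln(90.954787/206.8461) − 0.0700 = 0.02717705
in basis points: 0.02717705 × 10⁴ = 271.7705 bp

spread=271.7705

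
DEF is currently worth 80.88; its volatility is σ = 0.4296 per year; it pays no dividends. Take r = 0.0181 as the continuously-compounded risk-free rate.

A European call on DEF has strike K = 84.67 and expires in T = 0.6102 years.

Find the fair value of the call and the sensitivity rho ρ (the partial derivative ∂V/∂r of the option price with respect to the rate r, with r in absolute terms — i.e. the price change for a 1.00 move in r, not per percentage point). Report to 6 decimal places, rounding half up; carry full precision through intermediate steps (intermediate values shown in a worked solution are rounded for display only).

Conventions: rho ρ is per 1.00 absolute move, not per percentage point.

price = 9.596236
ρ = 20.084819

σ√T = 0.4296·√0.6102 = 0.335583
d₁ = (ln(S/K) + (r+σ²/2)T) / (σ√T) = (ln(80.88/84.67) + (0.0181+0.4296²/2)·0.6102) / 0.335583 = (-0.045795 + 0.067353) / 0.335583 = 0.064240
d₂ = d₁ − σ√T = 0.064240 − 0.335583 = -0.271343
e^{−rT} = 0.989016
N(d₁) = 0.525611,  N(d₂) = 0.393064
Call price V = S·N(d₁) − K·e^{−rT}·N(d₂) = 42.511378 − 32.915141 = 9.596236
ρ = K·T·e^{−rT}·N(d₂) = 20.084819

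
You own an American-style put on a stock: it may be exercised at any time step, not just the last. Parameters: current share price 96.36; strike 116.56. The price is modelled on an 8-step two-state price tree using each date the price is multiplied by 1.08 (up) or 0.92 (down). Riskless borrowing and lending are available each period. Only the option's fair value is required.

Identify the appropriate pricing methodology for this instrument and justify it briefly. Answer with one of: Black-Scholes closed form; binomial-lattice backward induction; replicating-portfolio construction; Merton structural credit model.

framework: binomial-lattice backward induction

Key observation: the exercise right at every one of the 8 steps is what matters: each node needs max(116.56 − S, continuation), which only the stepwise tree valuation starting from spot 96.36 delivers.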